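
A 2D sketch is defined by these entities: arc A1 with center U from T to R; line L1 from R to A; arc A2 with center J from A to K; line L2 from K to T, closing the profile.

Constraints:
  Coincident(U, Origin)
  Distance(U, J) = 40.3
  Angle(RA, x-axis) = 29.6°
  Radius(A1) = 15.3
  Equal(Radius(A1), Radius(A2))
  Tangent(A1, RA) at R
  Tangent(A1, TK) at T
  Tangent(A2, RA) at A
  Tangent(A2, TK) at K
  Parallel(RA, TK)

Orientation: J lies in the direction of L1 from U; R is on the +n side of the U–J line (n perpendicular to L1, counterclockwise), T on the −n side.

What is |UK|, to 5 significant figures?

43.107

Tangency of A1 to both parallel lines with radius 15.3 puts R and T at U ± 15.3·n: R = (-7.5573, 13.303), T = (7.5573, -13.303). Equal radii place A and K the same way about J: A = J + 15.3·n = (27.483, 33.209), K = J − 15.3·n = (42.598, 6.6026). Then |UK| = |K − U| = 43.107.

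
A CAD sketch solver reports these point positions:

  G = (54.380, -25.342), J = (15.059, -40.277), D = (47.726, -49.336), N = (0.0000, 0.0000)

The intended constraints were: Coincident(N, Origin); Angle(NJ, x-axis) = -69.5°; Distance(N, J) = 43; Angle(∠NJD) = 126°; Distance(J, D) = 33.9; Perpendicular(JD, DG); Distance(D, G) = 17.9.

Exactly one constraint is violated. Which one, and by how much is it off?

Distance(D, G) = 17.9 — off by 7.00.

N = (0.00, 0.00) ✓; NJ at -69.50° ✓; |NJ| = 43.00 ✓; ∠NJD = 126.0° ✓; |JD| = 33.90 ✓; ∠(JD, DG) = 90.00° ✓; |DG| = 24.90 ✗.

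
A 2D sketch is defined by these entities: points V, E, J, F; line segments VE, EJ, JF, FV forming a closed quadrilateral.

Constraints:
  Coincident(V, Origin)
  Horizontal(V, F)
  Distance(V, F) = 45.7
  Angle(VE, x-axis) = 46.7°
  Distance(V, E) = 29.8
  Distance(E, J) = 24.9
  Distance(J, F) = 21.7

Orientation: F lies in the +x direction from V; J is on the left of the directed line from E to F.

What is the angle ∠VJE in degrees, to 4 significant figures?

25.55°

Checks: |EJ| = 24.90 ✓; |JF| = 21.70 ✓.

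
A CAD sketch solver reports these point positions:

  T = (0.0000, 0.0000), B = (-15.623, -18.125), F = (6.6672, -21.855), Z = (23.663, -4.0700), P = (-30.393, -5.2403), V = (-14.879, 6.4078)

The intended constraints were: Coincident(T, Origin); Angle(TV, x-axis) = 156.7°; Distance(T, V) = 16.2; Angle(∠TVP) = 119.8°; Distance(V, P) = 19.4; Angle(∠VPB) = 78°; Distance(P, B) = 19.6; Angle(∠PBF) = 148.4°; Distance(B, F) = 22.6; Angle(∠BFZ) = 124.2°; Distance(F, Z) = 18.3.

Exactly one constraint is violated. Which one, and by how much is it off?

Distance(F, Z) = 18.3 — off by 6.30.

T = (0.00, 0.00) ✓; TV at 156.7° ✓; |TV| = 16.20 ✓; ∠TVP = 119.8° ✓; |VP| = 19.40 ✓; ∠VPB = 78.00° ✓; |PB| = 19.60 ✓; ∠PBF = 148.4° ✓; |BF| = 22.60 ✓; ∠BFZ = 124.2° ✓; |FZ| = 24.60 ✗.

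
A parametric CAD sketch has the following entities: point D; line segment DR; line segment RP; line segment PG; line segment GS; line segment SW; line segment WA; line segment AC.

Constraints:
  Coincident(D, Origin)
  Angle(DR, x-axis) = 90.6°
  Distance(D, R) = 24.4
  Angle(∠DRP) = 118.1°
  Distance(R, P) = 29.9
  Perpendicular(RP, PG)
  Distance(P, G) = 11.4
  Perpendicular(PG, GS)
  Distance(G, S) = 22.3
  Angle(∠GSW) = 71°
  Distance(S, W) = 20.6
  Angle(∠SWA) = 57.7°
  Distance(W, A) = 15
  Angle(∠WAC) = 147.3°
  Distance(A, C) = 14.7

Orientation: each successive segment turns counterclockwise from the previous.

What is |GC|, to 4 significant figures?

8.294

D is at the origin; DR runs at 90.6° with length 24.4, so R = (-0.2555, 24.40). ∠DRP = 118.1° gives RP at 152.5° from the x-axis; with |RP| = 29.9, P = (-26.78, 38.20). RP ⟂ PG, so PG runs at -117.5°; with |PG| = 11.4, G = (-32.04, 28.09). The perpendicularity gives GS at right angles to PG, so GS runs at -27.50°; with |GS| = 22.3, S = (-12.26, 17.80). ∠GSW = 71.0° gives SW at 81.50° from the x-axis; with |SW| = 20.6, W = (-9.216, 38.17). ∠SWA = 57.7° gives WA at -156.2° from the x-axis; with |WA| = 15.0, A = (-22.94, 32.12). ∠WAC = 147.3° gives AC at -123.5° from the x-axis; with |AC| = 14.7, C = (-31.05, 19.86). Then |GC| = |C − G| = 8.294.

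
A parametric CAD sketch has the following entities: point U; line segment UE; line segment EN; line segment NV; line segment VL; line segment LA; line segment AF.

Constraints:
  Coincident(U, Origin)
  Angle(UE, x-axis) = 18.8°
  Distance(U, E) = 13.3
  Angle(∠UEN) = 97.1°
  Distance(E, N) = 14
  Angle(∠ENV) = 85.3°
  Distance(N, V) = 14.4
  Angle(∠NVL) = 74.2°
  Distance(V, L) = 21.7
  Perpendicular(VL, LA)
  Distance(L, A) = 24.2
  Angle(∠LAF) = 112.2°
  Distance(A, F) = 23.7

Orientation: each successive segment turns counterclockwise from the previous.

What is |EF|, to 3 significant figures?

29.7

U is at the origin; UE runs at 18.8° with length 13.3, so E = (12.6, 4.29). ∠UEN = 97.1° gives EN at 102° from the x-axis; with |EN| = 14.0, N = (9.75, 18.0). ∠ENV = 85.3° gives NV at -164° from the x-axis; with |NV| = 14.4, V = (-4.06, 13.9). ∠NVL = 74.2° gives VL at -57.8° from the x-axis; with |VL| = 21.7, L = (7.50, -4.43). VL ⟂ LA, so LA runs at 32.2°; with |LA| = 24.2, A = (28.0, 8.46). ∠LAF = 112.2° gives AF at 100° from the x-axis; with |AF| = 23.7, F = (23.9, 31.8). Then |EF| = |F − E| = 29.7.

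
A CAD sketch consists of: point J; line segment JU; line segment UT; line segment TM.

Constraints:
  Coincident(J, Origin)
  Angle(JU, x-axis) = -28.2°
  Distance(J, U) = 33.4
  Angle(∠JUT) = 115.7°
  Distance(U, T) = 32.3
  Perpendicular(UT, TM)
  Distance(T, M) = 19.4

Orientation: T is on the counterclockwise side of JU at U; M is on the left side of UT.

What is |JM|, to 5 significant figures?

47.991

J is at the origin; JU runs at -28.2° with length 33.4, so U = 33.4·(cos -28.2°, sin -28.2°) = (29.436, -15.783). ∠JUT = 115.7°, so UT runs at -28.2° + (180° − 115.7°) = 36.100° from the x-axis; with |UT| = 32.3, T = U + 32.3·(cos 36.100°, sin 36.100°) = (55.534, 3.2478). The perpendicularity gives TM at right angles to UT; with |TM| = 19.4 on the left of UT, M = T + 19.4·(-0.58920, 0.80799) = (44.103, 18.923). Then |JM| = |M − J| = 47.991.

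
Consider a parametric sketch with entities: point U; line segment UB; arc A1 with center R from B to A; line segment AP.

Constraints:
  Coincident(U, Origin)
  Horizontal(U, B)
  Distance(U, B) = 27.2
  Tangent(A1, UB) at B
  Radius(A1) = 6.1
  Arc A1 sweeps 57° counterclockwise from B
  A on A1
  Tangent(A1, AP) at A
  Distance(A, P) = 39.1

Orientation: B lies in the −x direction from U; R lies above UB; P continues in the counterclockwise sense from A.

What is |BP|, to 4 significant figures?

44.30

U is at the origin; UB is horizontal with |UB| = 27.2 and B on the −x side, so B = (-27.20, 0.000). A1 meets UB tangentially, so RB is at right angles to UB, so R = B + (0, 6.1) = (-27.20, 6.100). On A1, B sits at bearing -90° from R; a 57° counterclockwise sweep puts A at bearing -33°, so A = R + 6.1·(cos -33°, sin -33°) = (-22.08, 2.778). The tangent condition forces RA to be normal to AP, so AP runs along (−sin -33°, cos -33°); with |AP| = 39.1, P = (-0.7887, 35.57). Then |BP| = |P − B| = 44.30.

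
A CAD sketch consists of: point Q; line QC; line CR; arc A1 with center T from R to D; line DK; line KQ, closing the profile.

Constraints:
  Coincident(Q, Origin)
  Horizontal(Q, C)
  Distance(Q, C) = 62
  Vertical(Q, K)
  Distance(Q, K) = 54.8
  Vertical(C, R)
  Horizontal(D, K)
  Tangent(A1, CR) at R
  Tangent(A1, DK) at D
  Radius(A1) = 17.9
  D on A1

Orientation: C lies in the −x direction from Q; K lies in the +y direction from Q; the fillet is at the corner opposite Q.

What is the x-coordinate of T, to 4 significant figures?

-44.10

Q is at the origin; QC is horizontal with |QC| = 62.0 and C on the −x side, so C = (-62.00, 0.000). QK is vertical with |QK| = 54.8 and K on the +y side, so K = (0.000, 54.80). The virtual corner opposite Q is at (-62.00, 54.80). Since A1 is tangent to CR there, TR ⟂ CR and A1 meets DK tangentially, so TD is at right angles to DK, with radius 17.9, so the center T sits 17.9 in from both sides at T = (-44.10, 36.90). So T.x = -44.10.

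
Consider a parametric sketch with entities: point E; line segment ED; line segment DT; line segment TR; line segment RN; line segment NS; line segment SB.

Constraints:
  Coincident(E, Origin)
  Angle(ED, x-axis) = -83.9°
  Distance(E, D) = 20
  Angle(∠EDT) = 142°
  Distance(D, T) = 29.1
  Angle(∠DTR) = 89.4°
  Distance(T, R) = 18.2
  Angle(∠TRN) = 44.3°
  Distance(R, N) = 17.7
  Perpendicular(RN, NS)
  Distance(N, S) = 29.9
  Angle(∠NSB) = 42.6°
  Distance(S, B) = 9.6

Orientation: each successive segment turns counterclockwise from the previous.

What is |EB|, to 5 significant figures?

56.385

RN ⟂ NS, so NS runs at -89.600°; with |NS| = 29.9, S = (17.822, -58.005). ∠NSB = 42.6° gives SB at 47.800° from the x-axis; with |SB| = 9.6, B = (24.271, -50.894). Then |EB| = |B − E| = 56.385.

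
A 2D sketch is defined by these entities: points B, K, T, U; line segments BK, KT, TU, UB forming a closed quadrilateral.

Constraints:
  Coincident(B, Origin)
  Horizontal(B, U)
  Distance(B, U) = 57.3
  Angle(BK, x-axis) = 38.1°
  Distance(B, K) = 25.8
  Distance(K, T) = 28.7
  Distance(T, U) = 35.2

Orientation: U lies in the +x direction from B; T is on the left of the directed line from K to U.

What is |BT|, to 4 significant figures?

54.48

Checks: |KT| = 28.70 ✓; |TU| = 35.20 ✓.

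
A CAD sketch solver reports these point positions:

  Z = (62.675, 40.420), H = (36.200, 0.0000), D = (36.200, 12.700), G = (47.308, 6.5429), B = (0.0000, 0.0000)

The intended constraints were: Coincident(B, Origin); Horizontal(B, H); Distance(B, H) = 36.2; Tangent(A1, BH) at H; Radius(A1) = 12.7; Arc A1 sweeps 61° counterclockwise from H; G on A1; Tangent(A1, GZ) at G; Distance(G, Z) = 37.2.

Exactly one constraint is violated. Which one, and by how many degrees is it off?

Tangent(A1, GZ) at G — off by 4.60°.

B = (0.00, 0.00) ✓; B.y = 0.00, H.y = 0.00 ✓; |BH| = 36.20 ✓; ∠(DH, HB) = 90.00° ✓; |DH| = 12.70 ✓; bearing(D→G) − bearing(D→H) = 61.00° ✓; |DG| = 12.70 ✓; ∠(DG, GZ) = 85.40° ✗; |GZ| = 37.20 ✓.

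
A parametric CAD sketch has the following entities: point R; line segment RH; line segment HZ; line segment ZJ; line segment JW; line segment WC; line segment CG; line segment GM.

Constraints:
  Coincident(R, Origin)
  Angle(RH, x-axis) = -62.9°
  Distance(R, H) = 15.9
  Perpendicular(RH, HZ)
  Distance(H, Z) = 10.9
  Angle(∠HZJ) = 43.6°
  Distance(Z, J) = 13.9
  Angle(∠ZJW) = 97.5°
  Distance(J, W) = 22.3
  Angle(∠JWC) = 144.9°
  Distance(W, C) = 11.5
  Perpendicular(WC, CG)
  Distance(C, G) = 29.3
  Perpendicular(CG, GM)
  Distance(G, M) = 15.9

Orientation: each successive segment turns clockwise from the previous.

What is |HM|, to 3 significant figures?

15.3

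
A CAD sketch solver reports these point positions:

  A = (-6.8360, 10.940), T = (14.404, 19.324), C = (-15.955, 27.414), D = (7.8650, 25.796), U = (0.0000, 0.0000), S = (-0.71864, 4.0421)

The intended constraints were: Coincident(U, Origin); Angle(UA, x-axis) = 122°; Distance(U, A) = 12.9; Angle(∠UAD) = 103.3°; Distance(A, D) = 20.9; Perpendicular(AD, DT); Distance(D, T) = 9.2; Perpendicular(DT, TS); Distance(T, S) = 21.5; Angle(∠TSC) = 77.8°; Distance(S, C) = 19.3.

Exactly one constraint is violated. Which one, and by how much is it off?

Distance(S, C) = 19.3 — off by 8.60.

U = (0.00, 0.00) ✓; UA at 122.0° ✓; |UA| = 12.90 ✓; ∠UAD = 103.3° ✓; |AD| = 20.90 ✓; ∠(AD, DT) = 90.01° ✓; |DT| = 9.200 ✓; ∠(DT, TS) = 89.99° ✓; |TS| = 21.50 ✓; ∠TSC = 77.80° ✓; |SC| = 27.90 ✗.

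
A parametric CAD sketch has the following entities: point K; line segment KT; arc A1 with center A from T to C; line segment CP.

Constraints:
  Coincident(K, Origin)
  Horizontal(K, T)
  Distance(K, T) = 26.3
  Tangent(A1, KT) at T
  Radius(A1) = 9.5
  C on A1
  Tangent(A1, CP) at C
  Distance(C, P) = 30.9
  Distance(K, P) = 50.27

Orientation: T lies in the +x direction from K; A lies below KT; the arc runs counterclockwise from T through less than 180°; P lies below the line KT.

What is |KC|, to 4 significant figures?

21.55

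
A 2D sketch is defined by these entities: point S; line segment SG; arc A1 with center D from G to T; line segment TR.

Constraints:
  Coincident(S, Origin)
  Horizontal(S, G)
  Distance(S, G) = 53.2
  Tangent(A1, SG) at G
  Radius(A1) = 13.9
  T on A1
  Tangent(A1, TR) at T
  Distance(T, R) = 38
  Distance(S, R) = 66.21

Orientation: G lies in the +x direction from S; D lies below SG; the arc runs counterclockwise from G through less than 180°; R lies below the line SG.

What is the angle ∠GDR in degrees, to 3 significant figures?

162°

S is at the origin; S and G share the same y with |SG| = 53.2 and G on the +x side, so G = (53.2, 0.00). The tangent condition forces DG to be normal to SG, so D = G + (0, -13.9) = (53.2, -13.9). Since DT ⟂ TR (tangency), |DR| = √(13.9² + 38.0²) = 40.5 regardless of where T sits on A1. So R lies on both circle(S, 66.21) and circle(D, 40.5); the below-SG intersection is R = (40.6, -52.3). T is the foot of the tangent from R: T = (39.3, -14.4).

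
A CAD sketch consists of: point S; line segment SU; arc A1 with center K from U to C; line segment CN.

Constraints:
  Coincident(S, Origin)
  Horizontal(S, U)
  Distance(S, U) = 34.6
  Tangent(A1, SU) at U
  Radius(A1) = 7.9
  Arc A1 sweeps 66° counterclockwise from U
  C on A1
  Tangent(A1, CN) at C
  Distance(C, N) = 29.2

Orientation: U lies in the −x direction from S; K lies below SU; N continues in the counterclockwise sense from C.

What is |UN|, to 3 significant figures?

36.7

S is at the origin; SU is horizontal with |SU| = 34.6 and U on the −x side, so U = (-34.6, 0.00). The tangent condition forces KU to be normal to SU, so K = U + (0, -7.9) = (-34.6, -7.90). On A1, U sits at bearing 90° from K; a 66° counterclockwise sweep puts C at bearing 156°, so C = K + 7.9·(cos 156°, sin 156°) = (-41.8, -4.69). The tangent condition forces KC to be normal to CN, so CN runs along (−sin 156°, cos 156°); with |CN| = 29.2, N = (-53.7, -31.4). Then |UN| = |N − U| = 36.7.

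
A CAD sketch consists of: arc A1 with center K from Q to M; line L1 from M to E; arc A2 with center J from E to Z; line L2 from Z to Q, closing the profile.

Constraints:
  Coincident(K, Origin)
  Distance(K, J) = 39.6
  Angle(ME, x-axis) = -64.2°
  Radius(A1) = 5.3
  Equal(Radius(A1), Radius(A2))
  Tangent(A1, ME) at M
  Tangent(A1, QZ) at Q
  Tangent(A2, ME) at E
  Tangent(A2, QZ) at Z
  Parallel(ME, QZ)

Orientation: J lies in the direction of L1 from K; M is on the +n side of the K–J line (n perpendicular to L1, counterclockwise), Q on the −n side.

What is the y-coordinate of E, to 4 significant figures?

-33.35

The slot axis is L1's direction at -64.2°, so u = (cos -64.2°, sin -64.2°) = (0.4352, -0.9003) and n = (−sin -64.2°, cos -64.2°) = (0.9003, 0.4352). K is at the origin and J lies 39.6 along u from K, so J = 39.6·u = (17.24, -35.65). Tangency of A1 to both parallel lines with radius 5.3 puts M and Q at K ± 5.3·n: M = (4.772, 2.307), Q = (-4.772, -2.307). Equal radii place E and Z the same way about J: E = J + 5.3·n = (22.01, -33.35), Z = J − 5.3·n = (12.46, -37.96). So E.y = -33.35.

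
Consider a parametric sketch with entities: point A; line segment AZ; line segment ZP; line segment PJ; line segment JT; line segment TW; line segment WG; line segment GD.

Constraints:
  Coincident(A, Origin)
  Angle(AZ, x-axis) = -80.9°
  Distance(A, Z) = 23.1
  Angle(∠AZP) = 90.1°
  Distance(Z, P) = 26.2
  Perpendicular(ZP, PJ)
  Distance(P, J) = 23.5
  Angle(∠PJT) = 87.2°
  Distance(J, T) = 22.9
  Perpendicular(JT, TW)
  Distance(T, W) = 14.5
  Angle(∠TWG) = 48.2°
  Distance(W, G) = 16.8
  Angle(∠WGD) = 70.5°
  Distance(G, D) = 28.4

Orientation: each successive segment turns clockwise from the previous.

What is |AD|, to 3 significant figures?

13.1

A is at the origin; AZ runs at -80.9° with length 23.1, so Z = (3.65, -22.8). ∠AZP = 90.1° gives ZP at -171° from the x-axis; with |ZP| = 26.2, P = (-22.2, -27.0). The perpendicularity gives PJ at right angles to ZP, so PJ runs at 99.2°; with |PJ| = 23.5, J = (-26.0, -3.80). ∠PJT = 87.2° gives JT at 6.40° from the x-axis; with |JT| = 22.9, T = (-3.21, -1.25). The perpendicularity gives TW at right angles to JT, so TW runs at -83.6°; with |TW| = 14.5, W = (-1.59, -15.7). ∠TWG = 48.2° gives WG at 145° from the x-axis; with |WG| = 16.8, G = (-15.3, -5.93). ∠WGD = 70.5° gives GD at 35.1° from the x-axis; with |GD| = 28.4, D = (7.95, 10.4). Then |AD| = |D − A| = 13.1.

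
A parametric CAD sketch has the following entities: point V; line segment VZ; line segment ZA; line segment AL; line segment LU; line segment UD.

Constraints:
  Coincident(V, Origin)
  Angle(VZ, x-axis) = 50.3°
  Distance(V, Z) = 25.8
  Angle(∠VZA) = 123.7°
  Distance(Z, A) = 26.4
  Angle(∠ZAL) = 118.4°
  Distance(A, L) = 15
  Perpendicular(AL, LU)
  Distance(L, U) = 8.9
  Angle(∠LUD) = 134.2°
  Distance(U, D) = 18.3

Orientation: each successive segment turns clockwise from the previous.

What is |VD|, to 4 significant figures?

24.48

AL is perpendicular to LU, so LU runs at -157.6°; with |LU| = 8.9, U = (40.22, -0.1688). ∠LUD = 134.2° gives UD at 156.6° from the x-axis; with |UD| = 18.3, D = (23.43, 7.099). Then |VD| = |D − V| = 24.48.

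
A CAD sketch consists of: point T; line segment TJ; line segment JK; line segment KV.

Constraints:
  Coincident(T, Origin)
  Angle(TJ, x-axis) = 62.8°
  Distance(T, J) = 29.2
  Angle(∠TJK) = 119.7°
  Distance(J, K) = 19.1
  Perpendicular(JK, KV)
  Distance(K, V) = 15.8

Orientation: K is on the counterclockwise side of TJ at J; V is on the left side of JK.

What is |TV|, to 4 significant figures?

34.90

∠TJK = 119.7°, so JK runs at 62.8° + (180° − 119.7°) = 123.1° from the x-axis; with |JK| = 19.1, K = J + 19.1·(cos 123.1°, sin 123.1°) = (2.917, 41.97). JK ⟂ KV; with |KV| = 15.8 on the left of JK, V = K + 15.8·(-0.8377, -0.5461) = (-10.32, 33.34). Then |TV| = |V − T| = 34.90.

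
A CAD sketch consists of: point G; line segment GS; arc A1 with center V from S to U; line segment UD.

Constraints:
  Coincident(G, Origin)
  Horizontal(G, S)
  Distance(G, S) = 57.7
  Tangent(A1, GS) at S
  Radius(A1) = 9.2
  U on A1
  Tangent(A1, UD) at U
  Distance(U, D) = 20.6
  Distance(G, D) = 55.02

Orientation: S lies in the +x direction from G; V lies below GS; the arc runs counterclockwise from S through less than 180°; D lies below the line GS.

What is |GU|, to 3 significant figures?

49.3

Checks: |GS| = 57.70 ✓; |VU| = 9.200 ✓; ∠(VU, UD) = 90.00° ✓; |UD| = 20.60 ✓; |GD| = 55.02 ✓.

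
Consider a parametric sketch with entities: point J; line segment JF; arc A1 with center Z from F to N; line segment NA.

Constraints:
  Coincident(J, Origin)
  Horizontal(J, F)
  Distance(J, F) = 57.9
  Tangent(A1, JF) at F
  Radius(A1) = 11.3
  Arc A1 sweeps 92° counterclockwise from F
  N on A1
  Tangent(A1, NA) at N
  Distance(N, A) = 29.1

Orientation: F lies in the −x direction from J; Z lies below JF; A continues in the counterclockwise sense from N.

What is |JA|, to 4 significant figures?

79.44

J is at the origin; J and F share the same y with |JF| = 57.9 and F on the −x side, so F = (-57.90, 0.000). The tangent condition forces ZF to be normal to JF, so Z = F + (0, -11.3) = (-57.90, -11.30). On A1, F sits at bearing 90° from Z; a 92° counterclockwise sweep puts N at bearing 182°, so N = Z + 11.3·(cos 182°, sin 182°) = (-69.19, -11.69). The tangent condition forces ZN to be normal to NA, so NA runs along (−sin 182°, cos 182°); with |NA| = 29.1, A = (-68.18, -40.78). Then |JA| = |A − J| = 79.44.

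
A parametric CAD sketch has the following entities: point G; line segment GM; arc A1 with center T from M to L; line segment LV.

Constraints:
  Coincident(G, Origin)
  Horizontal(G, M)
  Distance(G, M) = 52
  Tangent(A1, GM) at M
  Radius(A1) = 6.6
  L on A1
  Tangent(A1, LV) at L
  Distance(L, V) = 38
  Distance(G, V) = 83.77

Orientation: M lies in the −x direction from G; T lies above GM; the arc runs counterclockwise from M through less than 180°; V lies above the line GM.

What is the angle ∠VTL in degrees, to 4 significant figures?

80.15°

G is at the origin; GM is horizontal with |GM| = 52.0 and M on the −x side, so M = (-52.00, 0.000). Since A1 is tangent to GM there, TM ⟂ GM, so T = M + (0, 6.6) = (-52.00, 6.600). Since TL ⟂ LV (tangency), |TV| = √(6.6² + 38.0²) = 38.57 regardless of where L sits on A1. So V lies on both circle(G, 83.77) and circle(T, 38.57); the above-GM intersection is V = (-74.80, 37.70). L is the foot of the tangent from V: L = (-47.42, 11.36).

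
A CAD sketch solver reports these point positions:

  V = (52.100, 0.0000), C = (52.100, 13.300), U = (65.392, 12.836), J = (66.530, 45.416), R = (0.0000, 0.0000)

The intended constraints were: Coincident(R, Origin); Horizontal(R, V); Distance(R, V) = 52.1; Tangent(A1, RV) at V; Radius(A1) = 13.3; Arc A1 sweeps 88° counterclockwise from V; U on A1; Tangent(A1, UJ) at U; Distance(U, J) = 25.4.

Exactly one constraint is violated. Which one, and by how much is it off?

Distance(U, J) = 25.4 — off by 7.20.

R = (0.00, 0.00) ✓; R.y = 0.00, V.y = 0.00 ✓; |RV| = 52.10 ✓; ∠(CV, VR) = 90.00° ✓; |CV| = 13.30 ✓; bearing(C→U) − bearing(C→V) = 88.00° ✓; |CU| = 13.30 ✓; ∠(CU, UJ) = 90.00° ✓; |UJ| = 32.60 ✗.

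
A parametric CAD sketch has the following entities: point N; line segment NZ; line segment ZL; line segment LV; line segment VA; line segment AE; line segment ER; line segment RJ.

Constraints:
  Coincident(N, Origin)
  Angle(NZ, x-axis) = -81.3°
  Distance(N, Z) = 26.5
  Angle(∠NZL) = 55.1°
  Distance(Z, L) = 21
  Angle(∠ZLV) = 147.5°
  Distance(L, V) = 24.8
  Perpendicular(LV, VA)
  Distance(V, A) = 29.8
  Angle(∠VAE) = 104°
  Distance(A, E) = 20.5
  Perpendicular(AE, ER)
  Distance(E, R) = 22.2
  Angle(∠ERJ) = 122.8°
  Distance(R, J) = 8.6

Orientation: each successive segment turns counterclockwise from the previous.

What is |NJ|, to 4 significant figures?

14.58

N is at the origin; NZ runs at -81.3° with length 26.5, so Z = (4.008, -26.20). ∠NZL = 55.1° gives ZL at 43.60° from the x-axis; with |ZL| = 21.0, L = (19.22, -11.71). ∠ZLV = 147.5° gives LV at 76.10° from the x-axis; with |LV| = 24.8, V = (25.17, 12.36). LV is perpendicular to VA, so VA runs at 166.1°; with |VA| = 29.8, A = (-3.754, 19.52). ∠VAE = 104.0° gives AE at -117.9° from the x-axis; with |AE| = 20.5, E = (-13.35, 1.402). The perpendicularity gives ER at right angles to AE, so ER runs at -27.90°; with |ER| = 22.2, R = (6.273, -8.986). ∠ERJ = 122.8° gives RJ at 29.30° from the x-axis; with |RJ| = 8.6, J = (13.77, -4.777). Then |NJ| = |J − N| = 14.58.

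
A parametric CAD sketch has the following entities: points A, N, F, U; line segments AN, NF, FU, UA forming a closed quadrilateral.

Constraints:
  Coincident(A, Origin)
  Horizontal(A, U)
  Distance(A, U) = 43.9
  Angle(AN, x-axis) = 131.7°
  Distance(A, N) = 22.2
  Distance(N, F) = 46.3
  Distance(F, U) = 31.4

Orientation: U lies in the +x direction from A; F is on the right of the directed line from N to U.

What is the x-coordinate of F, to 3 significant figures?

17.4

Checks: |NF| = 46.30 ✓; |FU| = 31.40 ✓.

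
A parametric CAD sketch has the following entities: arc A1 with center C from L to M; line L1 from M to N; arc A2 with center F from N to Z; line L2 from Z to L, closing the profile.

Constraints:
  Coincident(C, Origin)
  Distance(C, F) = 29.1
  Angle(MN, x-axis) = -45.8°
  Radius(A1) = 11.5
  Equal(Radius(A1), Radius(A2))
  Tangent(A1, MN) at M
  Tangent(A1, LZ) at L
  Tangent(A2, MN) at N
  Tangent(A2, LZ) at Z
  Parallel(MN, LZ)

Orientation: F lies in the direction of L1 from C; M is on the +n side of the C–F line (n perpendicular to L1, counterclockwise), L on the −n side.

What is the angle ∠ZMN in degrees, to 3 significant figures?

38.3°

The slot axis is L1's direction at -45.8°, so u = (cos -45.8°, sin -45.8°) = (0.697, -0.717) and n = (−sin -45.8°, cos -45.8°) = (0.717, 0.697). C is at the origin and F lies 29.1 along u from C, so F = 29.1·u = (20.3, -20.9). Tangency of A1 to both parallel lines with radius 11.5 puts M and L at C ± 11.5·n: M = (8.24, 8.02), L = (-8.24, -8.02). Equal radii place N and Z the same way about F: N = F + 11.5·n = (28.5, -12.8), Z = F − 11.5·n = (12.0, -28.9). Then cos ∠ZMN = MZ·MN / (|MZ||MN|), giving 38.3°.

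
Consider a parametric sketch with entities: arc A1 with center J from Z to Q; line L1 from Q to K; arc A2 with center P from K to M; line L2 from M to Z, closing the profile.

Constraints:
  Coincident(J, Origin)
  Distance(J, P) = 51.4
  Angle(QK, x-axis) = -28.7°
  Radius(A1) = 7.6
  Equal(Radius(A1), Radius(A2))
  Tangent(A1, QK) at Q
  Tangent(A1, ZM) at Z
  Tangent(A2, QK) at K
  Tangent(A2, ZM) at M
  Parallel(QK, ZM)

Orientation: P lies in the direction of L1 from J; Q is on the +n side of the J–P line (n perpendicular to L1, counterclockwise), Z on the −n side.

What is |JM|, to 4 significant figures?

51.96

The slot axis is L1's direction at -28.7°, so u = (cos -28.7°, sin -28.7°) = (0.8771, -0.4802) and n = (−sin -28.7°, cos -28.7°) = (0.4802, 0.8771). J is at the origin and P lies 51.4 along u from J, so P = 51.4·u = (45.09, -24.68). Tangency of A1 to both parallel lines with radius 7.6 puts Q and Z at J ± 7.6·n: Q = (3.650, 6.666), Z = (-3.650, -6.666). Equal radii place K and M the same way about P: K = P + 7.6·n = (48.74, -18.02), M = P − 7.6·n = (41.44, -31.35). Then |JM| = |M − J| = 51.96.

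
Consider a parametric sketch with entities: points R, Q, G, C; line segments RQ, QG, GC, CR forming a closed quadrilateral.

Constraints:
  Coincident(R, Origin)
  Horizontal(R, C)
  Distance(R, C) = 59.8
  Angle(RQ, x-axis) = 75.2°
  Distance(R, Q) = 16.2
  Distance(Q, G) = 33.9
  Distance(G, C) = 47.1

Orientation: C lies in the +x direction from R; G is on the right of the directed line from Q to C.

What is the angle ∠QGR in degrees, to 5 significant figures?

24.078°

Checks: |QG| = 33.90 ✓; |GC| = 47.10 ✓.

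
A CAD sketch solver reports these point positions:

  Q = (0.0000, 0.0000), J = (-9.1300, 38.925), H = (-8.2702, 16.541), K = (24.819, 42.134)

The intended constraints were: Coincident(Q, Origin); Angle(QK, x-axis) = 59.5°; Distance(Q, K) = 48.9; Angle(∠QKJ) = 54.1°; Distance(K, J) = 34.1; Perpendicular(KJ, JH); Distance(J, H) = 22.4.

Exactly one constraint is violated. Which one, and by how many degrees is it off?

Perpendicular(KJ, JH) — off by 3.20°.

Q = (0.00, 0.00) ✓; QK at 59.50° ✓; |QK| = 48.90 ✓; ∠QKJ = 54.10° ✓; |KJ| = 34.10 ✓; ∠(KJ, JH) = 86.80° ✗; |JH| = 22.40 ✓.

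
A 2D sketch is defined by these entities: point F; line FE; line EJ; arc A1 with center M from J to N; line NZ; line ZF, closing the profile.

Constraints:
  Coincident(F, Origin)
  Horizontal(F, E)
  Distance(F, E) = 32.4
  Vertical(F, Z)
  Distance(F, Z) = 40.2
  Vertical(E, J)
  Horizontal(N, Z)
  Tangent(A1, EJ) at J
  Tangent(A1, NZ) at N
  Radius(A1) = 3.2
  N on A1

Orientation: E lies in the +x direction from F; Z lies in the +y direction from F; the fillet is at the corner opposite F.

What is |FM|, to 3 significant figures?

47.1

FZ is vertical with |FZ| = 40.2 and Z on the +y side, so Z = (0.00, 40.2). The virtual corner opposite F is at (32.4, 40.2). A1 meets EJ tangentially, so MJ is at right angles to EJ and tangency of A1 to NZ means the radius MN is perpendicular to NZ, with radius 3.2, so the center M sits 3.2 in from both sides at M = (29.2, 37.0). Then |FM| = |M − F| = 47.1.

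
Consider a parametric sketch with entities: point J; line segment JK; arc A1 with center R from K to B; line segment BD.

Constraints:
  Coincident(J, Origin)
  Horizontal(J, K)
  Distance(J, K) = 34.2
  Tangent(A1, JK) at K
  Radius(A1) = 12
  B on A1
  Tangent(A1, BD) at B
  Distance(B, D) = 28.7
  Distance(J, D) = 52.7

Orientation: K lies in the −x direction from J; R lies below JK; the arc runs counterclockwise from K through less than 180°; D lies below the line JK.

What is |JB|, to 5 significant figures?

48.107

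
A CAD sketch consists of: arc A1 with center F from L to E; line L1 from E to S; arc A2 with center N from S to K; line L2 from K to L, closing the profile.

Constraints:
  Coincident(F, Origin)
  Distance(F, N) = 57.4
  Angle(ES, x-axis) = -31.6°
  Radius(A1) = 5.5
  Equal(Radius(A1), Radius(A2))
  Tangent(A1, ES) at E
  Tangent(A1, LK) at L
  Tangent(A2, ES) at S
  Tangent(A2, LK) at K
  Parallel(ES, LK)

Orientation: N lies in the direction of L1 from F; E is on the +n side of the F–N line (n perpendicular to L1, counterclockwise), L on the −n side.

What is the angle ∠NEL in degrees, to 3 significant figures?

84.5°

The slot axis is L1's direction at -31.6°, so u = (cos -31.6°, sin -31.6°) = (0.852, -0.524) and n = (−sin -31.6°, cos -31.6°) = (0.524, 0.852). F is at the origin and N lies 57.4 along u from F, so N = 57.4·u = (48.9, -30.1). Tangency of A1 to both parallel lines with radius 5.5 puts E and L at F ± 5.5·n: E = (2.88, 4.68), L = (-2.88, -4.68). Then cos ∠NEL = EN·EL / (|EN||EL|), giving 84.5°.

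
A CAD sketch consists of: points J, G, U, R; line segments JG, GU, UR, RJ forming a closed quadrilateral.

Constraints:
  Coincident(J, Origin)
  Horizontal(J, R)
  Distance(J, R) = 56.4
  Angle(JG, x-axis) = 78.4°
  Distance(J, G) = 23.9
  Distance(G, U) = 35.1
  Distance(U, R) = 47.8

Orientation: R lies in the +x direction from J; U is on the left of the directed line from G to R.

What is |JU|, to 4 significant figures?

54.55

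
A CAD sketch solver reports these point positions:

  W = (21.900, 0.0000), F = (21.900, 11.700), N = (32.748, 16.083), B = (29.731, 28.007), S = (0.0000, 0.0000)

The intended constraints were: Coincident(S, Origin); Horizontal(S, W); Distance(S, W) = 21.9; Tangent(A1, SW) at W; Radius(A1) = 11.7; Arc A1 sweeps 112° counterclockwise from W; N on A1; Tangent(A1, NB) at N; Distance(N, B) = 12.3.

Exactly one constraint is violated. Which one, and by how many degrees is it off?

Tangent(A1, NB) at N — off by 7.80°.

S = (0.00, 0.00) ✓; S.y = 0.00, W.y = 0.00 ✓; |SW| = 21.90 ✓; ∠(FW, WS) = 90.00° ✓; |FW| = 11.70 ✓; bearing(F→N) − bearing(F→W) = 112.0° ✓; |FN| = 11.70 ✓; ∠(FN, NB) = 97.80° ✗; |NB| = 12.30 ✓.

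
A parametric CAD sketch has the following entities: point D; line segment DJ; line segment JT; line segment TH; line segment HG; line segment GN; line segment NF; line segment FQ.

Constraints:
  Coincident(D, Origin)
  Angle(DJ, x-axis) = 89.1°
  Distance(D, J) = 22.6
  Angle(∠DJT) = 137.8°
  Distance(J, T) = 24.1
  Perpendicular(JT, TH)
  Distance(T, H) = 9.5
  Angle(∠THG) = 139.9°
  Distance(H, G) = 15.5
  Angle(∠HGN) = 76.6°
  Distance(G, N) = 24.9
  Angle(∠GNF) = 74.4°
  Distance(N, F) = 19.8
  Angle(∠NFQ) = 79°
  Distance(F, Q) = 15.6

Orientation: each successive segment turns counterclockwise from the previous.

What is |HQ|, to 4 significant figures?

3.619

D is at the origin; DJ runs at 89.1° with length 22.6, so J = (0.3550, 22.60). ∠DJT = 137.8° gives JT at 131.3° from the x-axis; with |JT| = 24.1, T = (-15.55, 40.70). JT is perpendicular to TH, so TH runs at -138.7°; with |TH| = 9.5, H = (-22.69, 34.43). ∠THG = 139.9° gives HG at -98.60° from the x-axis; with |HG| = 15.5, G = (-25.01, 19.11). ∠HGN = 76.6° gives GN at 4.800° from the x-axis; with |GN| = 24.9, N = (-0.1932, 21.19). ∠GNF = 74.4° gives NF at 110.4° from the x-axis; with |NF| = 19.8, F = (-7.095, 39.75). ∠NFQ = 79.0° gives FQ at -148.6° from the x-axis; with |FQ| = 15.6, Q = (-20.41, 31.62). Then |HQ| = |Q − H| = 3.619.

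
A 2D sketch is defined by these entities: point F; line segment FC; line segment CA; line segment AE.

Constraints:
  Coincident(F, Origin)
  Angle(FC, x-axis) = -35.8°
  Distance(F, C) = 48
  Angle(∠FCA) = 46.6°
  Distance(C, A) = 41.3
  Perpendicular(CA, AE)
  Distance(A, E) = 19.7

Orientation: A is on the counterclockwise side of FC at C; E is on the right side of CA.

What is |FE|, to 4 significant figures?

55.21

∠FCA = 46.6°, so CA runs at -35.8° + (180° − 46.6°) = 97.60° from the x-axis; with |CA| = 41.3, A = C + 41.3·(cos 97.60°, sin 97.60°) = (33.47, 12.86). CA ⟂ AE; with |AE| = 19.7 on the right of CA, E = A + 19.7·(0.9912, 0.1323) = (53.00, 15.46). Then |FE| = |E − F| = 55.21.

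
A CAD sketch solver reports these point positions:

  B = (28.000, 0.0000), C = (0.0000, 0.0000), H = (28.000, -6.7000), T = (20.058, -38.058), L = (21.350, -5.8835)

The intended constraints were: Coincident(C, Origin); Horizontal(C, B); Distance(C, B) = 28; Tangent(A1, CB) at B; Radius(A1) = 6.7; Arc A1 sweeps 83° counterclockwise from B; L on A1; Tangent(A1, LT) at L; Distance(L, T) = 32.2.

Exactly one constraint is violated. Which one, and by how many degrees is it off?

Tangent(A1, LT) at L — off by 4.70°.

C = (0.00, 0.00) ✓; C.y = 0.00, B.y = 0.00 ✓; |CB| = 28.00 ✓; ∠(HB, BC) = 90.00° ✓; |HB| = 6.700 ✓; bearing(H→L) − bearing(H→B) = 83.00° ✓; |HL| = 6.700 ✓; ∠(HL, LT) = 85.30° ✗; |LT| = 32.20 ✓.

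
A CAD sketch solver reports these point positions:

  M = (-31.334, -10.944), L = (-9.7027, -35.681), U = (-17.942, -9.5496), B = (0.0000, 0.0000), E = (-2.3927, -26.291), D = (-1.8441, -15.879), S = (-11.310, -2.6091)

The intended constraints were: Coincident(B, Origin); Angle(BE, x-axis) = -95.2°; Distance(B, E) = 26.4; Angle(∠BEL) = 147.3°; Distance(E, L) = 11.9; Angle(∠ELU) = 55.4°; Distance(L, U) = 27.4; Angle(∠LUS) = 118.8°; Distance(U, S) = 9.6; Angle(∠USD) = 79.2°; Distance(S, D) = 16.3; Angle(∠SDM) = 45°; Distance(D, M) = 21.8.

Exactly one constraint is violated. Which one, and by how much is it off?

Distance(D, M) = 21.8 — off by 8.10.

B = (0.00, 0.00) ✓; BE at -95.20° ✓; |BE| = 26.40 ✓; ∠BEL = 147.3° ✓; |EL| = 11.90 ✓; ∠ELU = 55.40° ✓; |LU| = 27.40 ✓; ∠LUS = 118.8° ✓; |US| = 9.600 ✓; ∠USD = 79.20° ✓; |SD| = 16.30 ✓; ∠SDM = 45.00° ✓; |DM| = 29.90 ✗.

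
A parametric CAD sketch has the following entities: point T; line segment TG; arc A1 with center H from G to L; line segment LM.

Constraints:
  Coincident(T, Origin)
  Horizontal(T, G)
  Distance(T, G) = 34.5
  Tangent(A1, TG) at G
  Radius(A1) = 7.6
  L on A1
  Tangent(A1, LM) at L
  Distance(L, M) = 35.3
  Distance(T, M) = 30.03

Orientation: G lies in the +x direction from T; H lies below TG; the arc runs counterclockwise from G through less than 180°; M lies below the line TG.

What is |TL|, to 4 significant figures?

28.85

Checks: |HL| = 7.600 ✓; ∠(HL, LM) = 90.00° ✓; |LM| = 35.30 ✓; |TM| = 30.03 ✓.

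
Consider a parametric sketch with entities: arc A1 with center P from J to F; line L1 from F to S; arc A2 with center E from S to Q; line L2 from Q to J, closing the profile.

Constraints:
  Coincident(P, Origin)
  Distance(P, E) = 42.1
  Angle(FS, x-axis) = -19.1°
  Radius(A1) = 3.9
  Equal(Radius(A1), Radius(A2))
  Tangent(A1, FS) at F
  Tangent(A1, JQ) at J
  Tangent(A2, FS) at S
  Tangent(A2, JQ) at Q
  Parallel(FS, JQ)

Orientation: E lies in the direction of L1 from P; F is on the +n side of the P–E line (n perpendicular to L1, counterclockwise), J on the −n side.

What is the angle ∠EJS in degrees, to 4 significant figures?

5.204°

The slot axis is L1's direction at -19.1°, so u = (cos -19.1°, sin -19.1°) = (0.9449, -0.3272) and n = (−sin -19.1°, cos -19.1°) = (0.3272, 0.9449). P is at the origin and E lies 42.1 along u from P, so E = 42.1·u = (39.78, -13.78). Tangency of A1 to both parallel lines with radius 3.9 puts F and J at P ± 3.9·n: F = (1.276, 3.685), J = (-1.276, -3.685). Equal radii place S and Q the same way about E: S = E + 3.9·n = (41.06, -10.09), Q = E − 3.9·n = (38.51, -17.46). Then cos ∠EJS = JE·JS / (|JE||JS|), giving 5.204°.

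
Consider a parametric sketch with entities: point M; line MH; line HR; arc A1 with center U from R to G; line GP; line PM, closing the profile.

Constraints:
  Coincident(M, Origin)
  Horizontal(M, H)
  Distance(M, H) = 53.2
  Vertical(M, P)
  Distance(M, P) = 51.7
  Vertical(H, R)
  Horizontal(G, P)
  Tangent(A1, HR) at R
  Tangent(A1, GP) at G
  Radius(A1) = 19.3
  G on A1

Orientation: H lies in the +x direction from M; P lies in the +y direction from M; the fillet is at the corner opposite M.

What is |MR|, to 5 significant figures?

62.290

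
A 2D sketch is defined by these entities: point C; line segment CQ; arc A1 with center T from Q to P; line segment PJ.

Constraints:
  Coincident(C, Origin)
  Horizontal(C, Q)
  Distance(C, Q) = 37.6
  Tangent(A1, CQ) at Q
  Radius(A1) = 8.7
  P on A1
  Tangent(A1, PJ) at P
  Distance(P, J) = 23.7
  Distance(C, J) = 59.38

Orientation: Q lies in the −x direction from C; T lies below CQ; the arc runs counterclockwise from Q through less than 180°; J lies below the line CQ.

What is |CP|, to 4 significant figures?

46.58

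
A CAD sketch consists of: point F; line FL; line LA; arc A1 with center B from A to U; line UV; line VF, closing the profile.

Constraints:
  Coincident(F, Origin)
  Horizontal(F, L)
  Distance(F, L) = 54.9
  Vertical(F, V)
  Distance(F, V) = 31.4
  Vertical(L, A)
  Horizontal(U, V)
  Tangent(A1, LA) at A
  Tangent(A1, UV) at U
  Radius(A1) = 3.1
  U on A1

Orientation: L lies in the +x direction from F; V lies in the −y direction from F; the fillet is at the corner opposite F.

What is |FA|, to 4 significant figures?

61.76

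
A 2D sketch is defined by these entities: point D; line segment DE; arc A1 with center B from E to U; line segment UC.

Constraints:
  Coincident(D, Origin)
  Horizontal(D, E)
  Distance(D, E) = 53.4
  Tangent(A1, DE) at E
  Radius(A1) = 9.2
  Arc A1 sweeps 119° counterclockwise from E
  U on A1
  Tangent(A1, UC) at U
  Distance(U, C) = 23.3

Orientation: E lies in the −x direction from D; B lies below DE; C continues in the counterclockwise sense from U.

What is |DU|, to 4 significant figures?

62.95

The tangent condition forces BE to be normal to DE, so B = E + (0, -9.2) = (-53.40, -9.200). On A1, E sits at bearing 90° from B; a 119° counterclockwise sweep puts U at bearing 209°, so U = B + 9.2·(cos 209°, sin 209°) = (-61.45, -13.66). Then |DU| = |U − D| = 62.95.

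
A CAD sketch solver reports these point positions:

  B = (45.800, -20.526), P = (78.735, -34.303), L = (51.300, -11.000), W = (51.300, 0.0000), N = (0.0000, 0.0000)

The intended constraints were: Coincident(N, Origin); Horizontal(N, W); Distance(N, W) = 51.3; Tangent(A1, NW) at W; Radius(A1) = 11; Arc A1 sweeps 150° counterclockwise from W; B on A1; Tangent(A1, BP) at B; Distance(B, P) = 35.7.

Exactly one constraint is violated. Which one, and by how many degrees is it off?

Tangent(A1, BP) at B — off by 7.30°.

N = (0.00, 0.00) ✓; N.y = 0.00, W.y = 0.00 ✓; |NW| = 51.30 ✓; ∠(LW, WN) = 90.00° ✓; |LW| = 11.00 ✓; bearing(L→B) − bearing(L→W) = 150.0° ✓; |LB| = 11.00 ✓; ∠(LB, BP) = 82.70° ✗; |BP| = 35.70 ✓.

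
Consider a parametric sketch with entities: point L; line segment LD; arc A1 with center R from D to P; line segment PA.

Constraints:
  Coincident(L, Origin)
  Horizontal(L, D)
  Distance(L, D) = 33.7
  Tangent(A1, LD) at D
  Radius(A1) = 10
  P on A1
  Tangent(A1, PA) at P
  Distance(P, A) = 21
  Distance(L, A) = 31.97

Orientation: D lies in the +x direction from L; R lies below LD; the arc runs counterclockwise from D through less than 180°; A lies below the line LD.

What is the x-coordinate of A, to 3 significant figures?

17.5

L is at the origin; LD is horizontal with |LD| = 33.7 and D on the +x side, so D = (33.7, 0.00). Since A1 is tangent to LD there, RD ⟂ LD, so R = D + (0, -10) = (33.7, -10.0). Since RP ⟂ PA (tangency), |RA| = √(10.0² + 21.0²) = 23.3 regardless of where P sits on A1. So A lies on both circle(L, 31.97) and circle(R, 23.3); the below-LD intersection is A = (17.5, -26.7). P is the foot of the tangent from A: P = (24.2, -6.82).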